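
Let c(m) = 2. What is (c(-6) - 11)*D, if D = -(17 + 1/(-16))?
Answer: 2439/16 ≈ 152.44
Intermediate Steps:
D = -271/16 (D = -(17 - 1/16) = -1*271/16 = -271/16 ≈ -16.938)
(c(-6) - 11)*D = (2 - 11)*(-271/16) = -9*(-271/16) = 2439/16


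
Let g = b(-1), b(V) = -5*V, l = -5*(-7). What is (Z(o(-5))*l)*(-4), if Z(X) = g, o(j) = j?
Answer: -700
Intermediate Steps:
l = 35
g = 5 (g = -5*(-1) = 5)
Z(X) = 5
(Z(o(-5))*l)*(-4) = (5*35)*(-4) = 175*(-4) = -700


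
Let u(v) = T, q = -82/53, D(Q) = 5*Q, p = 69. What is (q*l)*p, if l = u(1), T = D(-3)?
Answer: 84870/53 ≈ 1601.3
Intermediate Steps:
q = -82/53 (q = -82*1/53 = -82/53 ≈ -1.5472)
T = -15 (T = 5*(-3) = -15)
u(v) = -15
l = -15
(q*l)*p = -82/53*(-15)*69 = (1230/53)*69 = 84870/53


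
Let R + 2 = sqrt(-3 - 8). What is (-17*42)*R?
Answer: 1428 - 714*I*sqrt(11) ≈ 1428.0 - 2368.1*I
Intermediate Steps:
R = -2 + I*sqrt(11) (R = -2 + sqrt(-3 - 8) = -2 + sqrt(-11) = -2 + I*sqrt(11) ≈ -2.0 + 3.3166*I)
(-17*42)*R = (-17*42)*(-2 + I*sqrt(11)) = -714*(-2 + I*sqrt(11)) = 1428 - 714*I*sqrt(11)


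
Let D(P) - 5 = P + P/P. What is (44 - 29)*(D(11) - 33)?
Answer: -240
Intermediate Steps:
D(P) = 6 + P (D(P) = 5 + (P + P/P) = 5 + (P + 1) = 5 + (1 + P) = 6 + P)
(44 - 29)*(D(11) - 33) = (44 - 29)*((6 + 11) - 33) = 15*(17 - 33) = 15*(-16) = -240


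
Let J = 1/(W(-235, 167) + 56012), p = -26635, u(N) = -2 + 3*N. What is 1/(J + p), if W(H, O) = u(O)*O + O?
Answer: -139512/3715902119 ≈ -3.7545e-5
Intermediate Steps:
W(H, O) = O + O*(-2 + 3*O) (W(H, O) = (-2 + 3*O)*O + O = O*(-2 + 3*O) + O = O + O*(-2 + 3*O))
J = 1/139512 (J = 1/(167*(-1 + 3*167) + 56012) = 1/(167*(-1 + 501) + 56012) = 1/(167*500 + 56012) = 1/(83500 + 56012) = 1/139512 ≈ 7.1678e-6)
1/(J + p) = 1/(1/139512 - 26635) = 1/(-3715902119/139512) = -139512/3715902119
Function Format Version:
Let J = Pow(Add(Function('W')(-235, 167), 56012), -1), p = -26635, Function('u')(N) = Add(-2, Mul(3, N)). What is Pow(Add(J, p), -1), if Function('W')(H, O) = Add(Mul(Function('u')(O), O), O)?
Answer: Rational(-139512, 3715902119) ≈ -3.7545e-5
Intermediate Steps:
Function('W')(H, O) = Add(O, Mul(O, Add(-2, Mul(3, O)))) (Function('W')(H, O) = Add(Mul(Add(-2, Mul(3, O)), O), O) = Add(Mul(O, Add(-2, Mul(3, O))), O) = Add(O, Mul(O, Add(-2, Mul(3, O)))))
J = Rational(1, 139512) (J = Pow(Add(Mul(167, Add(-1, Mul(3, 167))), 56012), -1) = Pow(Add(Mul(167, Add(-1, 501)), 56012), -1) = Pow(Add(Mul(167, 500), 56012), -1) = Pow(Add(83500, 56012), -1) = Pow(139512, -1) = Rational(1, 139512) ≈ 7.1678e-6)
Pow(Add(J, p), -1) = Pow(Add(Rational(1, 139512), -26635), -1) = Pow(Rational(-3715902119, 139512), -1) = Rational(-139512, 3715902119)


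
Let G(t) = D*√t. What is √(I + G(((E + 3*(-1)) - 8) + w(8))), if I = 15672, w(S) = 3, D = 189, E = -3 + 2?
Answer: √(15672 + 567*I) ≈ 125.21 + 2.2642*I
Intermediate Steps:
E = -1
G(t) = 189*√t
√(I + G(((E + 3*(-1)) - 8) + w(8))) = √(15672 + 189*√(((-1 + 3*(-1)) - 8) + 3)) = √(15672 + 189*√(((-1 - 3) - 8) + 3)) = √(15672 + 189*√((-4 - 8) + 3)) = √(15672 + 189*√(-12 + 3)) = √(15672 + 189*√(-9)) = √(15672 + 189*(3*I)) = √(15672 + 567*I)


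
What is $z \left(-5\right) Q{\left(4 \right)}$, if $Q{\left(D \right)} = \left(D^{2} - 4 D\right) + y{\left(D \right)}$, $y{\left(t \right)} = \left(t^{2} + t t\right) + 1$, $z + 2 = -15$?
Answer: $2805$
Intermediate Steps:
$z = -17$ ($z = -2 - 15 = -17$)
$y{\left(t \right)} = 1 + 2 t^{2}$ ($y{\left(t \right)} = \left(t^{2} + t^{2}\right) + 1 = 2 t^{2} + 1 = 1 + 2 t^{2}$)
$Q{\left(D \right)} = 1 - 4 D + 3 D^{2}$ ($Q{\left(D \right)} = \left(D^{2} - 4 D\right) + \left(1 + 2 D^{2}\right) = 1 - 4 D + 3 D^{2}$)
$z \left(-5\right) Q{\left(4 \right)} = \left(-17\right) \left(-5\right) \left(1 - 16 + 3 \cdot 4^{2}\right) = 85 \left(1 - 16 + 3 \cdot 16\right) = 85 \left(1 - 16 + 48\right) = 85 \cdot 33 = 2805$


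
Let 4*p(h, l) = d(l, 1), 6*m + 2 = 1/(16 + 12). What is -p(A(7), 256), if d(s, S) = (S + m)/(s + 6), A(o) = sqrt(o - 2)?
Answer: -113/176064 ≈ -0.00064181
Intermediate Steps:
m = -55/168 (m = -1/3 + 1/(6*(16 + 12)) = -1/3 + (1/6)/28 = -1/3 + (1/6)*(1/28) = -1/3 + 1/168 = -55/168 ≈ -0.32738)
A(o) = sqrt(-2 + o)
d(s, S) = (-55/168 + S)/(6 + s) (d(s, S) = (S - 55/168)/(s + 6) = (-55/168 + S)/(6 + s))
p(h, l) = 113/(672*(6 + l)) (p(h, l) = ((-55/168 + 1)/(6 + l))/4 = ((113/168)/(6 + l))/4 = (113/(168*(6 + l)))/4 = 113/(672*(6 + l)))
-p(A(7), 256) = -113/(672*(6 + 256)) = -113/(672*262) = -1*113/176064 = -113/176064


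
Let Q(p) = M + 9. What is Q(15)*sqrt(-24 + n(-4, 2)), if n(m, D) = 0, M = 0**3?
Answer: 18*I*sqrt(6) ≈ 44.091*I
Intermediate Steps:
M = 0
Q(p) = 9 (Q(p) = 0 + 9 = 9)
Q(15)*sqrt(-24 + n(-4, 2)) = 9*sqrt(-24 + 0) = 9*sqrt(-24) = 9*(2*I*sqrt(6)) = 18*I*sqrt(6)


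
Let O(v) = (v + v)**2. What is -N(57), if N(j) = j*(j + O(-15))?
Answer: -54549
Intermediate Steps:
O(v) = 4*v**2 (O(v) = (2*v)**2 = 4*v**2)
N(j) = j*(900 + j) (N(j) = j*(j + 4*(-15)**2) = j*(j + 4*225) = j*(j + 900) = j*(900 + j))
-N(57) = -57*(900 + 57) = -57*957 = -1*54549 = -54549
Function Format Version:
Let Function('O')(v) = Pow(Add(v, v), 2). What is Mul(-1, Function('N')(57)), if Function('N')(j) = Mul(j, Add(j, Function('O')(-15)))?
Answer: -54549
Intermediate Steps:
Function('O')(v) = Mul(4, Pow(v, 2)) (Function('O')(v) = Pow(Mul(2, v), 2) = Mul(4, Pow(v, 2)))
Function('N')(j) = Mul(j, Add(900, j)) (Function('N')(j) = Mul(j, Add(j, Mul(4, Pow(-15, 2)))) = Mul(j, Add(j, Mul(4, 225))) = Mul(j, Add(j, 900)) = Mul(j, Add(900, j)))
Mul(-1, Function('N')(57)) = Mul(-1, Mul(57, Add(900, 57))) = Mul(-1, Mul(57, 957)) = Mul(-1, 54549) = -54549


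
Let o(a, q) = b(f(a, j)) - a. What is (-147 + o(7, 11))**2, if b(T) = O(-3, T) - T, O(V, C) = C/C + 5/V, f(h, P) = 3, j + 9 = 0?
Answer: 223729/9 ≈ 24859.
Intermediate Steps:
j = -9 (j = -9 + 0 = -9)
O(V, C) = 1 + 5/V
b(T) = -2/3 - T (b(T) = (5 - 3)/(-3) - T = -1/3*2 - T = -2/3 - T)
o(a, q) = -11/3 - a (o(a, q) = (-2/3 - 1*3) - a = (-2/3 - 3) - a = -11/3 - a)
(-147 + o(7, 11))**2 = (-147 + (-11/3 - 1*7))**2 = (-147 + (-11/3 - 7))**2 = (-147 - 32/3)**2 = (-473/3)**2 = 223729/9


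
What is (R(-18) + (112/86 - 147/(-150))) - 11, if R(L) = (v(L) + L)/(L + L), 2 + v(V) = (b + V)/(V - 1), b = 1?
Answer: -2006627/245100 ≈ -8.1870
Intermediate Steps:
v(V) = -2 + (1 + V)/(-1 + V) (v(V) = -2 + (1 + V)/(V - 1) = -2 + (1 + V)/(-1 + V))
R(L) = (L + (3 - L)/(-1 + L))/(2*L) (R(L) = ((3 - L)/(-1 + L) + L)/(L + L) = (L + (3 - L)/(-1 + L))/((2*L)) = (L + (3 - L)/(-1 + L))*(1/(2*L)) = (L + (3 - L)/(-1 + L))/(2*L))
(R(-18) + (112/86 - 147/(-150))) - 11 = ((½)*(3 - 1*(-18) - 18*(-1 - 18))/(-18*(-1 - 18)) + (112/86 - 147/(-150))) - 11 = ((½)*(-1/18)*(3 + 18 - 18*(-19))/(-19) + (112*(1/86) - 147*(-1/150))) - 11 = ((½)*(-1/18)*(-1/19)*(3 + 18 + 342) + (56/43 + 49/50)) - 11 = ((½)*(-1/18)*(-1/19)*363 + 4907/2150) - 11 = (121/228 + 4907/2150) - 11 = 689473/245100 - 11 = -2006627/245100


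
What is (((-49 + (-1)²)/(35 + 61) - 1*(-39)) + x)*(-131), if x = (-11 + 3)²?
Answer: -26855/2 ≈ -13428.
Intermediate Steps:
x = 64 (x = (-8)² = 64)
(((-49 + (-1)²)/(35 + 61) - 1*(-39)) + x)*(-131) = (((-49 + (-1)²)/(35 + 61) - 1*(-39)) + 64)*(-131) = (((-49 + 1)/96 + 39) + 64)*(-131) = ((-48*1/96 + 39) + 64)*(-131) = ((-½ + 39) + 64)*(-131) = (77/2 + 64)*(-131) = (205/2)*(-131) = -26855/2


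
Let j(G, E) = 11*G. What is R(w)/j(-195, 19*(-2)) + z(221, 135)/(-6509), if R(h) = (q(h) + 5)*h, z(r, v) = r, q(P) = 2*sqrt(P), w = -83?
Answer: 445438/2792361 + 166*I*sqrt(83)/2145 ≈ 0.15952 + 0.70505*I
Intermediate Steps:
R(h) = h*(5 + 2*sqrt(h)) (R(h) = (2*sqrt(h) + 5)*h = (5 + 2*sqrt(h))*h = h*(5 + 2*sqrt(h)))
R(w)/j(-195, 19*(-2)) + z(221, 135)/(-6509) = (-83*(5 + 2*sqrt(-83)))/((11*(-195))) + 221/(-6509) = -83*(5 + 2*(I*sqrt(83)))/(-2145) + 221*(-1/6509) = -83*(5 + 2*I*sqrt(83))*(-1/2145) - 221/6509 = (-415 - 166*I*sqrt(83))*(-1/2145) - 221/6509 = (83/429 + 166*I*sqrt(83)/2145) - 221/6509 = 445438/2792361 + 166*I*sqrt(83)/2145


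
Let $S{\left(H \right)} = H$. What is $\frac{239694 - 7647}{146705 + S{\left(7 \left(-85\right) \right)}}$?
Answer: $\frac{12213}{7690} \approx 1.5882$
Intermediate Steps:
$\frac{239694 - 7647}{146705 + S{\left(7 \left(-85\right) \right)}} = \frac{239694 - 7647}{146705 + 7 \left(-85\right)} = \frac{232047}{146705 - 595} = \frac{232047}{146110} = 232047 \cdot \frac{1}{146110} = \frac{12213}{7690}$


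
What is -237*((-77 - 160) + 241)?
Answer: -948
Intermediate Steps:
-237*((-77 - 160) + 241) = -237*(-237 + 241) = -237*4 = -948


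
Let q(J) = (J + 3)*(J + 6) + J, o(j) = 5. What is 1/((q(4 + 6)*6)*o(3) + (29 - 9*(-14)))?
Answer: 1/6695 ≈ 0.00014937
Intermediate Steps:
q(J) = J + (3 + J)*(6 + J) (q(J) = (3 + J)*(6 + J) + J = J + (3 + J)*(6 + J))
1/((q(4 + 6)*6)*o(3) + (29 - 9*(-14))) = 1/(((18 + (4 + 6)**2 + 10*(4 + 6))*6)*5 + (29 - 9*(-14))) = 1/(((18 + 10**2 + 10*10)*6)*5 + (29 + 126)) = 1/(((18 + 100 + 100)*6)*5 + 155) = 1/((218*6)*5 + 155) = 1/(1308*5 + 155) = 1/(6540 + 155) = 1/6695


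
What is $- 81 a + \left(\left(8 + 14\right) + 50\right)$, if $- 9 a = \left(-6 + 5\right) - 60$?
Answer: $-477$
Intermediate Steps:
$a = \frac{61}{9}$ ($a = - \frac{\left(-6 + 5\right) - 60}{9} = - \frac{-1 - 60}{9} = \left(- \frac{1}{9}\right) \left(-61\right) = \frac{61}{9} \approx 6.7778$)
$- 81 a + \left(\left(8 + 14\right) + 50\right) = \left(-81\right) \frac{61}{9} + \left(\left(8 + 14\right) + 50\right) = -549 + \left(22 + 50\right) = -549 + 72 = -477$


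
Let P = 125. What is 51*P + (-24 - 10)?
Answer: 6341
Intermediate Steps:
51*P + (-24 - 10) = 51*125 + (-24 - 10) = 6375 - 34 = 6341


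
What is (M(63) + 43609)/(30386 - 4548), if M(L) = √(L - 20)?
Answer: 43609/25838 + √43/25838 ≈ 1.6880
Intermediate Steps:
M(L) = √(-20 + L)
(M(63) + 43609)/(30386 - 4548) = (√(-20 + 63) + 43609)/(30386 - 4548) = (√43 + 43609)/25838 = (43609 + √43)*(1/25838) = 43609/25838 + √43/25838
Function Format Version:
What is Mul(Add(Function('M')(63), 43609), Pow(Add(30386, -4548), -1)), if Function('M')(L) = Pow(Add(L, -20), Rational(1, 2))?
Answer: Add(Rational(43609, 25838), Mul(Rational(1, 25838), Pow(43, Rational(1, 2)))) ≈ 1.6880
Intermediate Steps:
Function('M')(L) = Pow(Add(-20, L), Rational(1, 2))
Mul(Add(Function('M')(63), 43609), Pow(Add(30386, -4548), -1)) = Mul(Add(Pow(Add(-20, 63), Rational(1, 2)), 43609), Pow(Add(30386, -4548), -1)) = Mul(Add(Pow(43, Rational(1, 2)), 43609), Pow(25838, -1)) = Mul(Add(43609, Pow(43, Rational(1, 2))), Rational(1, 25838)) = Add(Rational(43609, 25838), Mul(Rational(1, 25838), Pow(43, Rational(1, 2))))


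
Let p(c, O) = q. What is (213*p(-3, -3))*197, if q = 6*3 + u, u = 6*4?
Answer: 1762362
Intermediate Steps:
u = 24
q = 42 (q = 6*3 + 24 = 18 + 24 = 42)
p(c, O) = 42
(213*p(-3, -3))*197 = (213*42)*197 = 8946*197 = 1762362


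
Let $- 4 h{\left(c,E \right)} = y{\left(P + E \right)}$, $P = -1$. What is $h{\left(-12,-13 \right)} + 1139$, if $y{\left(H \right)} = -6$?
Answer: $\frac{2281}{2} \approx 1140.5$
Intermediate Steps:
$h{\left(c,E \right)} = \frac{3}{2}$ ($h{\left(c,E \right)} = \left(- \frac{1}{4}\right) \left(-6\right) = \frac{3}{2}$)
$h{\left(-12,-13 \right)} + 1139 = \frac{3}{2} + 1139 = \frac{2281}{2}$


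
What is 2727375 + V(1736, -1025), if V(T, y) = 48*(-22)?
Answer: 2726319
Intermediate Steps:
V(T, y) = -1056
2727375 + V(1736, -1025) = 2727375 - 1056 = 2726319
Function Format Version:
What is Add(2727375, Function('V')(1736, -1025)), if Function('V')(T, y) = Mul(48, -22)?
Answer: 2726319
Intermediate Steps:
Function('V')(T, y) = -1056
Add(2727375, Function('V')(1736, -1025)) = Add(2727375, -1056) = 2726319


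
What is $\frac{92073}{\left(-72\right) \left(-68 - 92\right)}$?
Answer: $\frac{30691}{3840} \approx 7.9924$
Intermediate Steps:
$\frac{92073}{\left(-72\right) \left(-68 - 92\right)} = \frac{92073}{\left(-72\right) \left(-160\right)} = \frac{92073}{11520} = 92073 \cdot \frac{1}{11520} = \frac{30691}{3840}$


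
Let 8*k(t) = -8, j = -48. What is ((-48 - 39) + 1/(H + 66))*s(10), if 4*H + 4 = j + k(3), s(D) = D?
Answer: -183530/211 ≈ -869.81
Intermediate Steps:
k(t) = -1 (k(t) = (1/8)*(-8) = -1)
H = -53/4 (H = -1 + (-48 - 1)/4 = -1 + (1/4)*(-49) = -1 - 49/4 = -53/4 ≈ -13.250)
((-48 - 39) + 1/(H + 66))*s(10) = ((-48 - 39) + 1/(-53/4 + 66))*10 = (-87 + 1/(211/4))*10 = (-87 + 4/211)*10 = -18353/211*10 = -183530/211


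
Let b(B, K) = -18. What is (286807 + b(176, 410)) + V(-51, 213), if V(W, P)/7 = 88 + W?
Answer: 287048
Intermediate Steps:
V(W, P) = 616 + 7*W (V(W, P) = 7*(88 + W) = 616 + 7*W)
(286807 + b(176, 410)) + V(-51, 213) = (286807 - 18) + (616 + 7*(-51)) = 286789 + (616 - 357) = 286789 + 259 = 287048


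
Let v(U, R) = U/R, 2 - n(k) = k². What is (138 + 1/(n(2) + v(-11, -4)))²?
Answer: 174724/9 ≈ 19414.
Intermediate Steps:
n(k) = 2 - k²
(138 + 1/(n(2) + v(-11, -4)))² = (138 + 1/((2 - 1*2²) - 11/(-4)))² = (138 + 1/((2 - 1*4) - 11*(-¼)))² = (138 + 1/((2 - 4) + 11/4))² = (138 + 1/(-2 + 11/4))² = (138 + 1/(¾))² = (138 + 4/3)² = (418/3)² = 174724/9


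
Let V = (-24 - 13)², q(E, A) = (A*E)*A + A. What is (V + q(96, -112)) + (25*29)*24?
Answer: 1222881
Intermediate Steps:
q(E, A) = A + E*A² (q(E, A) = E*A² + A = A + E*A²)
V = 1369 (V = (-37)² = 1369)
(V + q(96, -112)) + (25*29)*24 = (1369 - 112*(1 - 112*96)) + (25*29)*24 = (1369 - 112*(1 - 10752)) + 725*24 = (1369 - 112*(-10751)) + 17400 = (1369 + 1204112) + 17400 = 1205481 + 17400 = 1222881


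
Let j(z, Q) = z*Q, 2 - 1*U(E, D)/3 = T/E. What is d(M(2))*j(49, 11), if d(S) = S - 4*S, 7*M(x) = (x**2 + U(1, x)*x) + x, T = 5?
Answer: 2772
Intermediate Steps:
U(E, D) = 6 - 15/E
M(x) = -8*x/7 + x**2/7 (M(x) = ((x**2 + (6 - 15/1)*x) + x)/7 = ((x**2 + (6 - 15*1)*x) + x)/7 = ((x**2 + (6 - 15)*x) + x)/7 = ((x**2 - 9*x) + x)/7 = (x**2 - 8*x)/7 = -8*x/7 + x**2/7)
d(S) = -3*S
j(z, Q) = Q*z
d(M(2))*j(49, 11) = (-3*2*(-8 + 2)/7)*(11*49) = -3*2*(-6)/7*539 = -3*(-12/7)*539 = (36/7)*539 = 2772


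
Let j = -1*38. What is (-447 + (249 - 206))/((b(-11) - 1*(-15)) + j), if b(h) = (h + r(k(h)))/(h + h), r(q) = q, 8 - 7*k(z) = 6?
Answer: 62216/3467 ≈ 17.945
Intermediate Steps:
k(z) = 2/7 (k(z) = 8/7 - ⅐*6 = 8/7 - 6/7 = 2/7)
j = -38
b(h) = (2/7 + h)/(2*h) (b(h) = (h + 2/7)/(h + h) = (2/7 + h)/((2*h)) = (2/7 + h)*(1/(2*h)) = (2/7 + h)/(2*h))
(-447 + (249 - 206))/((b(-11) - 1*(-15)) + j) = (-447 + (249 - 206))/(((1/14)*(2 + 7*(-11))/(-11) - 1*(-15)) - 38) = (-447 + 43)/(((1/14)*(-1/11)*(2 - 77) + 15) - 38) = -404/(((1/14)*(-1/11)*(-75) + 15) - 38) = -404/((75/154 + 15) - 38) = -404/(2385/154 - 38) = -404/(-3467/154) = -404*(-154/3467) = 62216/3467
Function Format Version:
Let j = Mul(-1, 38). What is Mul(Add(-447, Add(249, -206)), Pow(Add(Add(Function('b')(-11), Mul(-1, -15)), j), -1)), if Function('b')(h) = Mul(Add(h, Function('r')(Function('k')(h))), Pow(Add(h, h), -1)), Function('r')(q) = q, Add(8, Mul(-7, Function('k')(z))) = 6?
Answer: Rational(62216, 3467) ≈ 17.945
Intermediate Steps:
Function('k')(z) = Rational(2, 7) (Function('k')(z) = Add(Rational(8, 7), Mul(Rational(-1, 7), 6)) = Add(Rational(8, 7), Rational(-6, 7)) = Rational(2, 7))
j = -38
Function('b')(h) = Mul(Rational(1, 2), Pow(h, -1), Add(Rational(2, 7), h)) (Function('b')(h) = Mul(Add(h, Rational(2, 7)), Pow(Add(h, h), -1)) = Mul(Add(Rational(2, 7), h), Pow(Mul(2, h), -1)) = Mul(Add(Rational(2, 7), h), Mul(Rational(1, 2), Pow(h, -1))) = Mul(Rational(1, 2), Pow(h, -1), Add(Rational(2, 7), h)))
Mul(Add(-447, Add(249, -206)), Pow(Add(Add(Function('b')(-11), Mul(-1, -15)), j), -1)) = Mul(Add(-447, Add(249, -206)), Pow(Add(Add(Mul(Rational(1, 14), Pow(-11, -1), Add(2, Mul(7, -11))), Mul(-1, -15)), -38), -1)) = Mul(Add(-447, 43), Pow(Add(Add(Mul(Rational(1, 14), Rational(-1, 11), Add(2, -77)), 15), -38), -1)) = Mul(-404, Pow(Add(Add(Mul(Rational(1, 14), Rational(-1, 11), -75), 15), -38), -1)) = Mul(-404, Pow(Add(Add(Rational(75, 154), 15), -38), -1)) = Mul(-404, Pow(Add(Rational(2385, 154), -38), -1)) = Mul(-404, Pow(Rational(-3467, 154), -1)) = Mul(-404, Rational(-154, 3467)) = Rational(62216, 3467)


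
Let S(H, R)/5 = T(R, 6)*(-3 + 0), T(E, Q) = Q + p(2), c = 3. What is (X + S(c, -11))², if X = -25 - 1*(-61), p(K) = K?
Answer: 7056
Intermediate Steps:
T(E, Q) = 2 + Q (T(E, Q) = Q + 2 = 2 + Q)
S(H, R) = -120 (S(H, R) = 5*((2 + 6)*(-3 + 0)) = 5*(8*(-3)) = 5*(-24) = -120)
X = 36 (X = -25 + 61 = 36)
(X + S(c, -11))² = (36 - 120)² = (-84)² = 7056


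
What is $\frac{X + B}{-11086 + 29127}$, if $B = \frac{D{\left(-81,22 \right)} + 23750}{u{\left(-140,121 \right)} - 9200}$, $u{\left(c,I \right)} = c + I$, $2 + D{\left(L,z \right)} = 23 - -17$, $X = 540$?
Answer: $\frac{4954472}{166319979} \approx 0.029789$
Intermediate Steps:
$D{\left(L,z \right)} = 38$ ($D{\left(L,z \right)} = -2 + \left(23 - -17\right) = -2 + \left(23 + 17\right) = -2 + 40 = 38$)
$u{\left(c,I \right)} = I + c$
$B = - \frac{23788}{9219}$ ($B = \frac{38 + 23750}{\left(121 - 140\right) - 9200} = \frac{23788}{-19 - 9200} = \frac{23788}{-9219} = 23788 \left(- \frac{1}{9219}\right) = - \frac{23788}{9219} \approx -2.5803$)
$\frac{X + B}{-11086 + 29127} = \frac{540 - \frac{23788}{9219}}{-11086 + 29127} = \frac{4954472}{9219 \cdot 18041} = \frac{4954472}{9219} \cdot \frac{1}{18041} = \frac{4954472}{166319979}$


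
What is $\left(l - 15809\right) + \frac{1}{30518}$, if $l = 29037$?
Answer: $\frac{403692105}{30518} \approx 13228.0$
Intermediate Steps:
$\left(l - 15809\right) + \frac{1}{30518} = \left(29037 - 15809\right) + \frac{1}{30518} = 13228 + \frac{1}{30518} = \frac{403692105}{30518}$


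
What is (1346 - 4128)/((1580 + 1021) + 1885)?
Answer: -1391/2243 ≈ -0.62015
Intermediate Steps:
(1346 - 4128)/((1580 + 1021) + 1885) = -2782/(2601 + 1885) = -2782/4486 = -2782*1/4486 = -1391/2243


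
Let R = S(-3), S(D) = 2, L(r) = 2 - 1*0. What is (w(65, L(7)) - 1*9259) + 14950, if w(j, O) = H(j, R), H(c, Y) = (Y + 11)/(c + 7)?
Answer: 409765/72 ≈ 5691.2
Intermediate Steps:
L(r) = 2 (L(r) = 2 + 0 = 2)
R = 2
H(c, Y) = (11 + Y)/(7 + c)
w(j, O) = 13/(7 + j) (w(j, O) = (11 + 2)/(7 + j) = 13/(7 + j))
(w(65, L(7)) - 1*9259) + 14950 = (13/(7 + 65) - 1*9259) + 14950 = (13/72 - 9259) + 14950 = -666635/72 + 14950 = 409765/72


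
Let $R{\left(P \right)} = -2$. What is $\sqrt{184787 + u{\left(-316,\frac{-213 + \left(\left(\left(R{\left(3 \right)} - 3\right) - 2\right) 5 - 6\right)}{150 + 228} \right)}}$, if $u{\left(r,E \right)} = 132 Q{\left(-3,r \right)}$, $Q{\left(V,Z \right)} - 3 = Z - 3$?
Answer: $5 \sqrt{5723} \approx 378.25$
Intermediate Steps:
$Q{\left(V,Z \right)} = Z$ ($Q{\left(V,Z \right)} = 3 + \left(Z - 3\right) = 3 + \left(-3 + Z\right) = Z$)
$u{\left(r,E \right)} = 132 r$
$\sqrt{184787 + u{\left(-316,\frac{-213 + \left(\left(\left(R{\left(3 \right)} - 3\right) - 2\right) 5 - 6\right)}{150 + 228} \right)}} = \sqrt{184787 + 132 \left(-316\right)} = \sqrt{184787 - 41712} = \sqrt{143075} = 5 \sqrt{5723}$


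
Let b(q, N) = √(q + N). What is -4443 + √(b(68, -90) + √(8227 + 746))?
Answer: -4443 + √(3*√997 + I*√22) ≈ -4433.3 + 0.24089*I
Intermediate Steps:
b(q, N) = √(N + q)
-4443 + √(b(68, -90) + √(8227 + 746)) = -4443 + √(√(-90 + 68) + √(8227 + 746)) = -4443 + √(√(-22) + √8973) = -4443 + √(I*√22 + 3*√997) = -4443 + √(3*√997 + I*√22)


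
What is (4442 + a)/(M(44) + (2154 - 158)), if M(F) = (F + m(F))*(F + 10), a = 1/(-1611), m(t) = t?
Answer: 7156061/10871028 ≈ 0.65827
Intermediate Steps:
a = -1/1611 ≈ -0.00062073
M(F) = 2*F*(10 + F) (M(F) = (F + F)*(F + 10) = (2*F)*(10 + F) = 2*F*(10 + F))
(4442 + a)/(M(44) + (2154 - 158)) = (4442 - 1/1611)/(2*44*(10 + 44) + (2154 - 158)) = 7156061/(1611*(2*44*54 + 1996)) = 7156061/(1611*(4752 + 1996)) = (7156061/1611)/6748 = (7156061/1611)*(1/6748) = 7156061/10871028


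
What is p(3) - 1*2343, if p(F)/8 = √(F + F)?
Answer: -2343 + 8*√6 ≈ -2323.4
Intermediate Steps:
p(F) = 8*√2*√F (p(F) = 8*√(F + F) = 8*√(2*F) = 8*(√2*√F) = 8*√2*√F)
p(3) - 1*2343 = 8*√2*√3 - 1*2343 = 8*√6 - 2343 = -2343 + 8*√6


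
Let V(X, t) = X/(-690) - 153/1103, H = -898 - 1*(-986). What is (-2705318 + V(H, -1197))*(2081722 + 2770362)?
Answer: -4995066601176905548/380535 ≈ -1.3126e+13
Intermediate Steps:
H = 88 (H = -898 + 986 = 88)
V(X, t) = -153/1103 - X/690 (V(X, t) = X*(-1/690) - 153*1/1103 = -X/690 - 153/1103 = -153/1103 - X/690)
(-2705318 + V(H, -1197))*(2081722 + 2770362) = (-2705318 + (-153/1103 - 1/690*88))*(2081722 + 2770362) = (-2705318 + (-153/1103 - 44/345))*4852084 = (-2705318 - 101317/380535)*4852084 = -1029468286447/380535*4852084 = -4995066601176905548/380535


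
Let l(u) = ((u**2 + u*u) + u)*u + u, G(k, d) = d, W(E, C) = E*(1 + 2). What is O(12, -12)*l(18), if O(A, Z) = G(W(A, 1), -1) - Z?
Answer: 132066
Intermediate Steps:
W(E, C) = 3*E (W(E, C) = E*3 = 3*E)
O(A, Z) = -1 - Z
l(u) = u + u*(u + 2*u**2) (l(u) = ((u**2 + u**2) + u)*u + u = (2*u**2 + u)*u + u = (u + 2*u**2)*u + u = u*(u + 2*u**2) + u = u + u*(u + 2*u**2))
O(12, -12)*l(18) = (-1 - 1*(-12))*(18*(1 + 18 + 2*18**2)) = (-1 + 12)*(18*(1 + 18 + 2*324)) = 11*(18*(1 + 18 + 648)) = 11*(18*667) = 11*12006 = 132066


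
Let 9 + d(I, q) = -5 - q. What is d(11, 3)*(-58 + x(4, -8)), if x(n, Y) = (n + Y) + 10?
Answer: 884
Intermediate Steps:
x(n, Y) = 10 + Y + n (x(n, Y) = (Y + n) + 10 = 10 + Y + n)
d(I, q) = -14 - q (d(I, q) = -9 + (-5 - q) = -14 - q)
d(11, 3)*(-58 + x(4, -8)) = (-14 - 1*3)*(-58 + (10 - 8 + 4)) = (-14 - 3)*(-58 + 6) = -17*(-52) = 884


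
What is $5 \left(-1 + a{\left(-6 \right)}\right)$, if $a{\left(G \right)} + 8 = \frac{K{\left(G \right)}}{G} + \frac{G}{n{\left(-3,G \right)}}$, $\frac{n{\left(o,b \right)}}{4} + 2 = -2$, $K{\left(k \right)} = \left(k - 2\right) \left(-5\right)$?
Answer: $- \frac{1835}{24} \approx -76.458$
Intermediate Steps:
$K{\left(k \right)} = 10 - 5 k$ ($K{\left(k \right)} = \left(-2 + k\right) \left(-5\right) = 10 - 5 k$)
$n{\left(o,b \right)} = -16$ ($n{\left(o,b \right)} = -8 + 4 \left(-2\right) = -8 - 8 = -16$)
$a{\left(G \right)} = -8 - \frac{G}{16} + \frac{10 - 5 G}{G}$ ($a{\left(G \right)} = -8 + \left(\frac{10 - 5 G}{G} + \frac{G}{-16}\right) = -8 + \left(\frac{10 - 5 G}{G} + G \left(- \frac{1}{16}\right)\right) = -8 - \left(\frac{G}{16} - \frac{10 - 5 G}{G}\right) = -8 - \frac{G}{16} + \frac{10 - 5 G}{G}$)
$5 \left(-1 + a{\left(-6 \right)}\right) = 5 \left(-1 - \left(\frac{101}{8} + \frac{5}{3}\right)\right) = 5 \left(-1 + \left(-13 + 10 \left(- \frac{1}{6}\right) + \frac{3}{8}\right)\right) = 5 \left(-1 - \frac{343}{24}\right) = 5 \left(- \frac{367}{24}\right) = - \frac{1835}{24}$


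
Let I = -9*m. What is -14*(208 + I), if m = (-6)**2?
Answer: 1624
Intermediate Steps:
m = 36
I = -324 (I = -9*36 = -324)
-14*(208 + I) = -14*(208 - 324) = -14*(-116) = 1624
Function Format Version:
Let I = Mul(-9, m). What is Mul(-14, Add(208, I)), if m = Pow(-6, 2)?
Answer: 1624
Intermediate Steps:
m = 36
I = -324 (I = Mul(-9, 36) = -324)
Mul(-14, Add(208, I)) = Mul(-14, Add(208, -324)) = Mul(-14, -116) = 1624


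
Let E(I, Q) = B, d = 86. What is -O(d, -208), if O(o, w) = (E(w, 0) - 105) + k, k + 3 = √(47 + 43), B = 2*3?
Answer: 102 - 3*√10 ≈ 92.513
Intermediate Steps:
B = 6
E(I, Q) = 6
k = -3 + 3*√10 (k = -3 + √(47 + 43) = -3 + √90 = -3 + 3*√10 ≈ 6.4868)
O(o, w) = -102 + 3*√10 (O(o, w) = (6 - 105) + (-3 + 3*√10) = -99 + (-3 + 3*√10) = -102 + 3*√10)
-O(d, -208) = -(-102 + 3*√10) = 102 - 3*√10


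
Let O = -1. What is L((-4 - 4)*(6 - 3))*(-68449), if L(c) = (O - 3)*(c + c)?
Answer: -13142208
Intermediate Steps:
L(c) = -8*c (L(c) = (-1 - 3)*(c + c) = -8*c)
L((-4 - 4)*(6 - 3))*(-68449) = -8*(-4 - 4)*(6 - 3)*(-68449) = -(-64)*3*(-68449) = -8*(-24)*(-68449) = 192*(-68449) = -13142208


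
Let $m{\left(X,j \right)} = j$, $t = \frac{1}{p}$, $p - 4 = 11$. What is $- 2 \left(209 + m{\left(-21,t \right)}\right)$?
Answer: $- \frac{6272}{15} \approx -418.13$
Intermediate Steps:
$p = 15$ ($p = 4 + 11 = 15$)
$t = \frac{1}{15} \approx 0.066667$
$- 2 \left(209 + m{\left(-21,t \right)}\right) = - 2 \left(209 + \frac{1}{15}\right) = \left(-2\right) \frac{3136}{15} = - \frac{6272}{15}$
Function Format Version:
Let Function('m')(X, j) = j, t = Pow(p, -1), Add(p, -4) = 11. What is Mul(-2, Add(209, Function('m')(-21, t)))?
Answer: Rational(-6272, 15) ≈ -418.13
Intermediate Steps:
p = 15 (p = Add(4, 11) = 15)
t = Rational(1, 15) (t = Pow(15, -1) = Rational(1, 15) ≈ 0.066667)
Mul(-2, Add(209, Function('m')(-21, t))) = Mul(-2, Add(209, Rational(1, 15))) = Mul(-2, Rational(3136, 15)) = Rational(-6272, 15)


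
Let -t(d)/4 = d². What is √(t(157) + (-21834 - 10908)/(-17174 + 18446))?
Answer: I*√1108113877/106 ≈ 314.04*I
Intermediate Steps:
t(d) = -4*d²
√(t(157) + (-21834 - 10908)/(-17174 + 18446)) = √(-4*157² + (-21834 - 10908)/(-17174 + 18446)) = √(-4*24649 - 32742/1272) = √(-98596 - 32742*1/1272) = √(-98596 - 5457/212) = √(-20907809/212) = I*√1108113877/106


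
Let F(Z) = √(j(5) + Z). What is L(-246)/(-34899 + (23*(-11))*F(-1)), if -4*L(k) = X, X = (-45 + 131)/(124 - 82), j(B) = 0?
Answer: 500219/34104117880 - 10879*I/102312353640 ≈ 1.4667e-5 - 1.0633e-7*I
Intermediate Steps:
X = 43/21 (X = 86/42 = 86*(1/42) = 43/21 ≈ 2.0476)
F(Z) = √Z (F(Z) = √(0 + Z) = √Z)
L(k) = -43/84 (L(k) = -¼*43/21 = -43/84)
L(-246)/(-34899 + (23*(-11))*F(-1)) = -43/(84*(-34899 + (23*(-11))*√(-1))) = -43*(-34899 + 253*I)/1218004210/84 = -43*(-34899 + 253*I)/102312353640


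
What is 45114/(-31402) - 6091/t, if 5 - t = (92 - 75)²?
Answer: 89228603/4459084 ≈ 20.011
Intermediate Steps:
t = -284 (t = 5 - (92 - 75)² = 5 - 1*17² = 5 - 1*289 = 5 - 289 = -284)
45114/(-31402) - 6091/t = 45114/(-31402) - 6091/(-284) = 45114*(-1/31402) - 6091*(-1/284) = -22557/15701 + 6091/284 = 89228603/4459084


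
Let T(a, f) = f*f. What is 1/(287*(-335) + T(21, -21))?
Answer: -1/95704 ≈ -1.0449e-5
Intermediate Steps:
T(a, f) = f²
1/(287*(-335) + T(21, -21)) = 1/(287*(-335) + (-21)²) = 1/(-96145 + 441) = 1/(-95704) = -1/95704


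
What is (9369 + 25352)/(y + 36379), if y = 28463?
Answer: 34721/64842 ≈ 0.53547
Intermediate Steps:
(9369 + 25352)/(y + 36379) = (9369 + 25352)/(28463 + 36379) = 34721/64842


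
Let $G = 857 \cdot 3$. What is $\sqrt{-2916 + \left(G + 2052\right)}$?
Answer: $\sqrt{1707} \approx 41.316$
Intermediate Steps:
$G = 2571$
$\sqrt{-2916 + \left(G + 2052\right)} = \sqrt{-2916 + \left(2571 + 2052\right)} = \sqrt{-2916 + 4623} = \sqrt{1707}$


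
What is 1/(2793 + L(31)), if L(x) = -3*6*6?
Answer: 1/2685 ≈ 0.00037244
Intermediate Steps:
L(x) = -108 (L(x) = -18*6 = -108)
1/(2793 + L(31)) = 1/(2793 - 108) = 1/2685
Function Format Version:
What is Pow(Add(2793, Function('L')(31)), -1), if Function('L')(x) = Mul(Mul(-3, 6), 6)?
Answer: Rational(1, 2685) ≈ 0.00037244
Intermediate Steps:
Function('L')(x) = -108 (Function('L')(x) = Mul(-18, 6) = -108)
Pow(Add(2793, Function('L')(31)), -1) = Pow(Add(2793, -108), -1) = Pow(2685, -1) = Rational(1, 2685)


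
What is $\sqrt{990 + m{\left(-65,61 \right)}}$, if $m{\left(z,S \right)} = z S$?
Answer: $5 i \sqrt{119} \approx 54.544 i$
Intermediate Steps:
$m{\left(z,S \right)} = S z$
$\sqrt{990 + m{\left(-65,61 \right)}} = \sqrt{990 + 61 \left(-65\right)} = \sqrt{990 - 3965} = \sqrt{-2975} = 5 i \sqrt{119}$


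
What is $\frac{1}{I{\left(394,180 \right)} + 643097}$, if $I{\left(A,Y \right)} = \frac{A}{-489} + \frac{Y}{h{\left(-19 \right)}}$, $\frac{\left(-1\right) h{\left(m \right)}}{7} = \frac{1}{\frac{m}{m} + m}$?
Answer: $\frac{3423}{2202902633} \approx 1.5539 \cdot 10^{-6}$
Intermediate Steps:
$h{\left(m \right)} = - \frac{7}{1 + m}$ ($h{\left(m \right)} = - \frac{7}{\frac{m}{m} + m} = - \frac{7}{1 + m}$)
$I{\left(A,Y \right)} = - \frac{A}{489} + \frac{18 Y}{7}$ ($I{\left(A,Y \right)} = \frac{A}{-489} + \frac{Y}{\left(-7\right) \frac{1}{1 - 19}} = A \left(- \frac{1}{489}\right) + \frac{Y}{\left(-7\right) \frac{1}{-18}} = - \frac{A}{489} + \frac{Y}{\left(-7\right) \left(- \frac{1}{18}\right)} = - \frac{A}{489} + \frac{Y}{\frac{7}{18}} = - \frac{A}{489} + Y \frac{18}{7} = - \frac{A}{489} + \frac{18 Y}{7}$)
$\frac{1}{I{\left(394,180 \right)} + 643097} = \frac{1}{\left(\left(- \frac{1}{489}\right) 394 + \frac{18}{7} \cdot 180\right) + 643097} = \frac{1}{\left(- \frac{394}{489} + \frac{3240}{7}\right) + 643097} = \frac{1}{\frac{1581602}{3423} + 643097} = \frac{1}{\frac{2202902633}{3423}} = \frac{3423}{2202902633}$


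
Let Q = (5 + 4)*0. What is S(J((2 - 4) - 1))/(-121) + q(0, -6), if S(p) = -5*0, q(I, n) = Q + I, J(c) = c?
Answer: 0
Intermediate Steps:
Q = 0 (Q = 9*0 = 0)
q(I, n) = I (q(I, n) = 0 + I = I)
S(p) = 0
S(J((2 - 4) - 1))/(-121) + q(0, -6) = 0/(-121) + 0 = -1/121*0 + 0 = 0 + 0 = 0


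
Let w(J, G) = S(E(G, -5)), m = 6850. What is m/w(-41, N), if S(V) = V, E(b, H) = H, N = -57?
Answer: -1370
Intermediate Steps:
w(J, G) = -5
m/w(-41, N) = 6850/(-5) = 6850*(-⅕) = -1370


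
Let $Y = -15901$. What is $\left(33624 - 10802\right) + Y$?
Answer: $6921$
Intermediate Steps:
$\left(33624 - 10802\right) + Y = \left(33624 - 10802\right) - 15901 = 22822 - 15901 = 6921$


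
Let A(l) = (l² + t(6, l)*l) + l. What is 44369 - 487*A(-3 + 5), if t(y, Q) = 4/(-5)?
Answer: 211131/5 ≈ 42226.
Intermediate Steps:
t(y, Q) = -⅘ (t(y, Q) = 4*(-⅕) = -⅘)
A(l) = l² + l/5 (A(l) = (l² - 4*l/5) + l = l² + l/5)
44369 - 487*A(-3 + 5) = 44369 - 487*(-3 + 5)*(⅕ + (-3 + 5)) = 44369 - 974*(⅕ + 2) = 44369 - 974*11/5 = 44369 - 487*22/5 = 44369 - 10714/5 = 211131/5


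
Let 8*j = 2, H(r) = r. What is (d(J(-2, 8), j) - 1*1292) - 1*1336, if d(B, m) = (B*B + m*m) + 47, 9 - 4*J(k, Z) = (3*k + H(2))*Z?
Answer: -19807/8 ≈ -2475.9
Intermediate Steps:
J(k, Z) = 9/4 - Z*(2 + 3*k)/4 (J(k, Z) = 9/4 - (3*k + 2)*Z/4 = 9/4 - (2 + 3*k)*Z/4 = 9/4 - Z*(2 + 3*k)/4)
j = ¼ (j = (⅛)*2 = ¼ ≈ 0.25000)
d(B, m) = 47 + B² + m² (d(B, m) = (B² + m²) + 47 = 47 + B² + m²)
(d(J(-2, 8), j) - 1*1292) - 1*1336 = ((47 + (9/4 - ½*8 - ¾*8*(-2))² + (¼)²) - 1*1292) - 1*1336 = ((47 + (9/4 - 4 + 12)² + 1/16) - 1292) - 1336 = ((47 + (41/4)² + 1/16) - 1292) - 1336 = ((47 + 1681/16 + 1/16) - 1292) - 1336 = (1217/8 - 1292) - 1336 = -9119/8 - 1336 = -19807/8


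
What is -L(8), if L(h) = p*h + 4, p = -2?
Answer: 12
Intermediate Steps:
L(h) = 4 - 2*h (L(h) = -2*h + 4 = 4 - 2*h)
-L(8) = -(4 - 2*8) = -(4 - 16) = -1*(-12) = 12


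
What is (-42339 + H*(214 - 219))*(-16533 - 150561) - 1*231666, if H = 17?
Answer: 7088564190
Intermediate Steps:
(-42339 + H*(214 - 219))*(-16533 - 150561) - 1*231666 = (-42339 + 17*(214 - 219))*(-16533 - 150561) - 1*231666 = (-42339 + 17*(-5))*(-167094) - 231666 = (-42339 - 85)*(-167094) - 231666 = -42424*(-167094) - 231666 = 7088795856 - 231666 = 7088564190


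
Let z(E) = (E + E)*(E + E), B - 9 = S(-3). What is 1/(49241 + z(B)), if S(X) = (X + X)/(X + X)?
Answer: 1/49641 ≈ 2.0145e-5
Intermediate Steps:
S(X) = 1 (S(X) = (2*X)/((2*X)) = (2*X)*(1/(2*X)) = 1)
B = 10 (B = 9 + 1 = 10)
z(E) = 4*E² (z(E) = (2*E)*(2*E) = 4*E²)
1/(49241 + z(B)) = 1/(49241 + 4*10²) = 1/(49241 + 4*100) = 1/(49241 + 400) = 1/49641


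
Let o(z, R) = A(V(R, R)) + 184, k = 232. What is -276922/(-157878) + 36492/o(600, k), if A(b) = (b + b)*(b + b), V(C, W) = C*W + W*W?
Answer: 1604499519649447/914752390441050 ≈ 1.7540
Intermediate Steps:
V(C, W) = W**2 + C*W (V(C, W) = C*W + W**2 = W**2 + C*W)
A(b) = 4*b**2 (A(b) = (2*b)*(2*b) = 4*b**2)
o(z, R) = 184 + 16*R**4 (o(z, R) = 4*(R*(R + R))**2 + 184 = 4*(R*(2*R))**2 + 184 = 4*(2*R**2)**2 + 184 = 4*(4*R**4) + 184 = 16*R**4 + 184 = 184 + 16*R**4)
-276922/(-157878) + 36492/o(600, k) = -276922/(-157878) + 36492/(184 + 16*232**4) = -276922*(-1/157878) + 36492/(184 + 16*2897022976) = 138461/78939 + 36492/(184 + 46352367616) = 138461/78939 + 36492/46352367800 = 138461/78939 + 36492*(1/46352367800) = 138461/78939 + 9123/11588091950 = 1604499519649447/914752390441050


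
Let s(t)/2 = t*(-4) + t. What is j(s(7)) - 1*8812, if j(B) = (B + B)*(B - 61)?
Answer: -160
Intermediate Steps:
s(t) = -6*t (s(t) = 2*(t*(-4) + t) = 2*(-4*t + t) = 2*(-3*t) = -6*t)
j(B) = 2*B*(-61 + B) (j(B) = (2*B)*(-61 + B) = 2*B*(-61 + B))
j(s(7)) - 1*8812 = 2*(-6*7)*(-61 - 6*7) - 1*8812 = 2*(-42)*(-61 - 42) - 8812 = 2*(-42)*(-103) - 8812 = 8652 - 8812 = -160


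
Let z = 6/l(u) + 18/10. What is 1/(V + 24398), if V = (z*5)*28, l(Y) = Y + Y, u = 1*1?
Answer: 1/25070 ≈ 3.9888e-5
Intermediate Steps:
u = 1
l(Y) = 2*Y
z = 24/5 (z = 6/((2*1)) + 18/10 = 6/2 + 18*(⅒) = 6*(½) + 9/5 = 3 + 9/5 = 24/5 ≈ 4.8000)
V = 672 (V = ((24/5)*5)*28 = 24*28 = 672)
1/(V + 24398) = 1/(672 + 24398) = 1/25070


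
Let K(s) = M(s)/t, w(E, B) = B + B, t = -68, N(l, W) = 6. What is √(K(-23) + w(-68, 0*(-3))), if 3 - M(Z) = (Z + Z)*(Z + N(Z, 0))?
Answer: √13243/34 ≈ 3.3847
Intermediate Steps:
M(Z) = 3 - 2*Z*(6 + Z) (M(Z) = 3 - (Z + Z)*(Z + 6) = 3 - 2*Z*(6 + Z))
w(E, B) = 2*B
K(s) = -3/68 + s²/34 + 3*s/17 (K(s) = (3 - 12*s - 2*s²)/(-68) = (3 - 12*s - 2*s²)*(-1/68) = -3/68 + s²/34 + 3*s/17)
√(K(-23) + w(-68, 0*(-3))) = √((-3/68 + (1/34)*(-23)² + (3/17)*(-23)) + 2*(0*(-3))) = √((-3/68 + (1/34)*529 - 69/17) + 2*0) = √((-3/68 + 529/34 - 69/17) + 0) = √(779/68 + 0) = √(779/68) = √13243/34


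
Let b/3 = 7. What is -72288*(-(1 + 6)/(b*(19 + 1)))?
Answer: 6024/5 ≈ 1204.8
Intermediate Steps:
b = 21 (b = 3*7 = 21)
-72288*(-(1 + 6)/(b*(19 + 1))) = -72288*(-(1 + 6)/(21*(19 + 1))) = -72288/(((20/7)*21)*(-1)) = -72288/(60*(-1)) = -72288/(-60) = -72288*(-1/60) = 6024/5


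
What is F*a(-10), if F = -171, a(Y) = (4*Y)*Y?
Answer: -68400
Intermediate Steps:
a(Y) = 4*Y²
F*a(-10) = -684*(-10)² = -684*100 = -171*400 = -68400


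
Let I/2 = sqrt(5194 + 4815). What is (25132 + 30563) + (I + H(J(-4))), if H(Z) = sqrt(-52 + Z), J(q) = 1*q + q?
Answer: 55695 + 2*sqrt(10009) + 2*I*sqrt(15) ≈ 55895.0 + 7.746*I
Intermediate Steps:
J(q) = 2*q (J(q) = q + q = 2*q)
I = 2*sqrt(10009) (I = 2*sqrt(5194 + 4815) = 2*sqrt(10009) ≈ 200.09)
(25132 + 30563) + (I + H(J(-4))) = (25132 + 30563) + (2*sqrt(10009) + sqrt(-52 + 2*(-4))) = 55695 + (2*sqrt(10009) + sqrt(-52 - 8)) = 55695 + (2*sqrt(10009) + sqrt(-60)) = 55695 + (2*sqrt(10009) + 2*I*sqrt(15)) = 55695 + 2*sqrt(10009) + 2*I*sqrt(15)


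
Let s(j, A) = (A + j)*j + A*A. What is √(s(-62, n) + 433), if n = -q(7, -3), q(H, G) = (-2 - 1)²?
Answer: 2*√1229 ≈ 70.114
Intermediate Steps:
q(H, G) = 9 (q(H, G) = (-3)² = 9)
n = -9 (n = -1*9 = -9)
s(j, A) = A² + j*(A + j) (s(j, A) = j*(A + j) + A² = A² + j*(A + j))
√(s(-62, n) + 433) = √(((-9)² + (-62)² - 9*(-62)) + 433) = √((81 + 3844 + 558) + 433) = √(4483 + 433) = √4916 = 2*√1229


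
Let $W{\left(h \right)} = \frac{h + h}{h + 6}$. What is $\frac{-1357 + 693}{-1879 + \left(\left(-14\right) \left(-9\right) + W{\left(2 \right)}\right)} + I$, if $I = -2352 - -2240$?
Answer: $- \frac{391232}{3505} \approx -111.62$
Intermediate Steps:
$W{\left(h \right)} = \frac{2 h}{6 + h}$
$I = -112$ ($I = -2352 + 2240 = -112$)
$\frac{-1357 + 693}{-1879 + \left(\left(-14\right) \left(-9\right) + W{\left(2 \right)}\right)} + I = \frac{-1357 + 693}{-1879 + \left(\left(-14\right) \left(-9\right) + 2 \cdot 2 \frac{1}{6 + 2}\right)} - 112 = - \frac{664}{-1879 + \left(126 + 2 \cdot 2 \cdot \frac{1}{8}\right)} - 112 = - \frac{664}{-1879 + \left(126 + \frac{1}{2}\right)} - 112 = - \frac{664}{-1879 + \frac{253}{2}} - 112 = - \frac{664}{- \frac{3505}{2}} - 112 = \left(-664\right) \left(- \frac{2}{3505}\right) - 112 = \frac{1328}{3505} - 112 = - \frac{391232}{3505}$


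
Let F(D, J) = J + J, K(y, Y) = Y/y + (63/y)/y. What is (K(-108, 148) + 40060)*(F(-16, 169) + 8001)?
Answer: 432927448949/1296 ≈ 3.3405e+8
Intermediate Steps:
K(y, Y) = 63/y² + Y/y (K(y, Y) = Y/y + 63/y² = 63/y² + Y/y)
F(D, J) = 2*J
(K(-108, 148) + 40060)*(F(-16, 169) + 8001) = ((63 + 148*(-108))/(-108)² + 40060)*(2*169 + 8001) = ((63 - 15984)/11664 + 40060)*(338 + 8001) = ((1/11664)*(-15921) + 40060)*8339 = (-1769/1296 + 40060)*8339 = (51915991/1296)*8339 = 432927448949/1296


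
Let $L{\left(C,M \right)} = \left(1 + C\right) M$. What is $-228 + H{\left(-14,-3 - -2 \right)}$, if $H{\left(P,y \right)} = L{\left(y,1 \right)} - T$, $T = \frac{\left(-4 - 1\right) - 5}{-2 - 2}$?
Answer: $- \frac{461}{2} \approx -230.5$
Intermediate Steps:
$L{\left(C,M \right)} = M \left(1 + C\right)$
$T = \frac{5}{2}$ ($T = \frac{\left(-4 - 1\right) - 5}{-4} = \left(-5 - 5\right) \left(- \frac{1}{4}\right) = \left(-10\right) \left(- \frac{1}{4}\right) = \frac{5}{2} \approx 2.5$)
$H{\left(P,y \right)} = - \frac{3}{2} + y$ ($H{\left(P,y \right)} = 1 \left(1 + y\right) - \frac{5}{2} = \left(1 + y\right) - \frac{5}{2} = - \frac{3}{2} + y$)
$-228 + H{\left(-14,-3 - -2 \right)} = -228 - \frac{5}{2} = - \frac{461}{2}$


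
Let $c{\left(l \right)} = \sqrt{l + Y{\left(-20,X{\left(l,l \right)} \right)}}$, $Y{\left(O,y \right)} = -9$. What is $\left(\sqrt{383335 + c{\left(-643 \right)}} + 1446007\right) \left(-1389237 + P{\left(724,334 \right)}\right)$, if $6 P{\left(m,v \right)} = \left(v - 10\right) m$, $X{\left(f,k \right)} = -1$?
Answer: $-1952313336987 - 1350141 \sqrt{383335 + 2 i \sqrt{163}} \approx -1.9531 \cdot 10^{12} - 27841.0 i$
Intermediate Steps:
$P{\left(m,v \right)} = \frac{m \left(-10 + v\right)}{6}$ ($P{\left(m,v \right)} = \frac{\left(v - 10\right) m}{6} = \frac{\left(-10 + v\right) m}{6} = \frac{m \left(-10 + v\right)}{6}$)
$c{\left(l \right)} = \sqrt{-9 + l}$ ($c{\left(l \right)} = \sqrt{l - 9} = \sqrt{-9 + l}$)
$\left(\sqrt{383335 + c{\left(-643 \right)}} + 1446007\right) \left(-1389237 + P{\left(724,334 \right)}\right) = \left(\sqrt{383335 + \sqrt{-9 - 643}} + 1446007\right) \left(-1389237 + \frac{1}{6} \cdot 724 \left(-10 + 334\right)\right) = \left(\sqrt{383335 + \sqrt{-652}} + 1446007\right) \left(-1389237 + \frac{1}{6} \cdot 724 \cdot 324\right) = \left(\sqrt{383335 + 2 i \sqrt{163}} + 1446007\right) \left(-1389237 + 39096\right) = \left(1446007 + \sqrt{383335 + 2 i \sqrt{163}}\right) \left(-1350141\right) = -1952313336987 - 1350141 \sqrt{383335 + 2 i \sqrt{163}}$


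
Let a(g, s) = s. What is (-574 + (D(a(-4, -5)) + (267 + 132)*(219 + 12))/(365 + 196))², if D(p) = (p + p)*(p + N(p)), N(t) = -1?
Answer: 5866794025/34969 ≈ 1.6777e+5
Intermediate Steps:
D(p) = 2*p*(-1 + p) (D(p) = (p + p)*(p - 1) = (2*p)*(-1 + p) = 2*p*(-1 + p))
(-574 + (D(a(-4, -5)) + (267 + 132)*(219 + 12))/(365 + 196))² = (-574 + (2*(-5)*(-1 - 5) + (267 + 132)*(219 + 12))/(365 + 196))² = (-574 + (2*(-5)*(-6) + 399*231)/561)² = (-574 + (60 + 92169)*(1/561))² = (-574 + 92229*(1/561))² = (-574 + 30743/187)² = (-76595/187)² = 5866794025/34969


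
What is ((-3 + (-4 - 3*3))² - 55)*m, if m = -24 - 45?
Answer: -13869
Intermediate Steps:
m = -69
((-3 + (-4 - 3*3))² - 55)*m = ((-3 + (-4 - 3*3))² - 55)*(-69) = ((-3 + (-4 - 9))² - 55)*(-69) = ((-3 - 13)² - 55)*(-69) = ((-16)² - 55)*(-69) = (256 - 55)*(-69) = 201*(-69) = -13869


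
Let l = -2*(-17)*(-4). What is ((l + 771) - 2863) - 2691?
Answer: -4919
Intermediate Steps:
l = -136 (l = 34*(-4) = -136)
((l + 771) - 2863) - 2691 = ((-136 + 771) - 2863) - 2691 = (635 - 2863) - 2691 = -2228 - 2691 = -4919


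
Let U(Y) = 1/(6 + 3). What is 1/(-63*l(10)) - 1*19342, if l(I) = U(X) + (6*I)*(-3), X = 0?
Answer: -219202885/11333 ≈ -19342.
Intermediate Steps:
U(Y) = ⅑ (U(Y) = 1/9 = ⅑)
l(I) = ⅑ - 18*I (l(I) = ⅑ + (6*I)*(-3) = ⅑ - 18*I)
1/(-63*l(10)) - 1*19342 = 1/(-63*(⅑ - 18*10)) - 1*19342 = 1/(-63*(⅑ - 180)) - 19342 = 1/(-63*(-1619/9)) - 19342 = 1/11333 - 19342 = -219202885/11333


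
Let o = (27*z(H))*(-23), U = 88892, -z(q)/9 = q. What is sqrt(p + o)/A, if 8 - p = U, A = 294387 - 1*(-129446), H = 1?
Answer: 3*I*sqrt(9255)/423833 ≈ 0.00068095*I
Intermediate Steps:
z(q) = -9*q
A = 423833 (A = 294387 + 129446 = 423833)
o = 5589 (o = (27*(-9*1))*(-23) = (27*(-9))*(-23) = -243*(-23) = 5589)
p = -88884 (p = 8 - 1*88892 = 8 - 88892 = -88884)
sqrt(p + o)/A = sqrt(-88884 + 5589)/423833 = sqrt(-83295)*(1/423833) = (3*I*sqrt(9255))*(1/423833) = 3*I*sqrt(9255)/423833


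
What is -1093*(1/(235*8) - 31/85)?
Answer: 12721427/31960 ≈ 398.04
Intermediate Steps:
-1093*(1/(235*8) - 31/85) = -1093*((1/235)*(⅛) - 31*1/85) = -1093*(1/1880 - 31/85) = -1093*(-11639/31960) = 12721427/31960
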